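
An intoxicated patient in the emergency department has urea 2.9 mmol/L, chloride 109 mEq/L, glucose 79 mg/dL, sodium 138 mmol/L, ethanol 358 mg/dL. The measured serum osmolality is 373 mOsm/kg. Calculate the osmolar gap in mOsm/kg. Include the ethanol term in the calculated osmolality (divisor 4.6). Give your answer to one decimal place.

Calculated osmolality = 2·Na + glucose/18 + urea + ethanol/4.6
= 2·138 + 79/18 + 2.9 + 358/4.6
= 276 + 4.39 + 2.90 + 77.83
= 361.12 mOsm/kg ≈ 361.1 mOsm/kg
Osmolar gap = measured − calculated = 373 − 361.1 = 11.9 mOsm/kg

11.9 mOsm/kg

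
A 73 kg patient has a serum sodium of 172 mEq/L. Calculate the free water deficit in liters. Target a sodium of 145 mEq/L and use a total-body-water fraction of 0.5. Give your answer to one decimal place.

TBW = 0.5 · 73 = 36.5 L
Free water deficit = TBW · (Na/145 − 1)
= 36.5 · (172/145 − 1)
= 36.5 · 0.1862
= 6.8 L

6.8 L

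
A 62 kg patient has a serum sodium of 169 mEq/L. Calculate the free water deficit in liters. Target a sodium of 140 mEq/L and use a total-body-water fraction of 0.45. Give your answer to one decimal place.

5.8 L

TBW = 0.45 · 62 = 27.9 L
Free water deficit = TBW · (Na/140 − 1)
= 27.9 · (169/140 − 1)
= 27.9 · 0.2071
= 5.78 L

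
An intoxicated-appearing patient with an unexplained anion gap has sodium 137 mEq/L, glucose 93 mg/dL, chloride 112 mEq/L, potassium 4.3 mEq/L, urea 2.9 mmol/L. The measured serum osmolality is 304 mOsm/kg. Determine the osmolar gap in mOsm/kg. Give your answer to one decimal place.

21.9 mOsm/kg

Calculated osmolality = 2·Na + glucose/18 + urea
= 2·137 + 93/18 + 2.9
= 274 + 5.17 + 2.90
= 282.07 mOsm/kg ≈ 282.1 mOsm/kg
Osmolar gap = measured − calculated = 304 − 282.1 = 21.9 mOsm/kg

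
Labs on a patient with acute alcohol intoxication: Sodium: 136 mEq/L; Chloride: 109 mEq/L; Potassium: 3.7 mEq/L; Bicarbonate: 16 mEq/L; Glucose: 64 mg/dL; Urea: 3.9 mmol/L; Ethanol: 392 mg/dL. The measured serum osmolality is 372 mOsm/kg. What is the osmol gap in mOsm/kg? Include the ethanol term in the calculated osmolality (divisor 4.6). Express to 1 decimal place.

Calculated osmolality = 2·Na + glucose/18 + urea + ethanol/4.6
= 2·136 + 64/18 + 3.9 + 392/4.6
= 272 + 3.56 + 3.90 + 85.22
= 364.68 mOsm/kg ≈ 364.7 mOsm/kg
Osmolar gap = measured − calculated = 372 − 364.7 = 7.3 mOsm/kg

7.3 mOsm/kg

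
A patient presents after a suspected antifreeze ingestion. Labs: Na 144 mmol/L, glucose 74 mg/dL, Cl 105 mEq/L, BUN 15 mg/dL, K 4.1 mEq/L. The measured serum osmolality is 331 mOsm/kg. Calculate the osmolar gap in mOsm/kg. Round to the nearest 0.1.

Calculated osmolality = 2·Na + glucose/18 + BUN/2.8
= 2·144 + 74/18 + 15/2.8
= 288 + 4.11 + 5.36
= 297.47 mOsm/kg ≈ 297.5 mOsm/kg
Osmolar gap = measured − calculated = 331 − 297.5 = 33.5 mOsm/kg

33.5 mOsm/kg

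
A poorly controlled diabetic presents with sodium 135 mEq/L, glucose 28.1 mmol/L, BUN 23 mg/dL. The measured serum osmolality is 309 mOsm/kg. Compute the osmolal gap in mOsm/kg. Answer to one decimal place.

Calculated osmolality = 2·Na + glucose + BUN/2.8
= 2·135 + 28.1 + 23/2.8
= 270 + 28.10 + 8.21
= 306.31 mOsm/kg ≈ 306.3 mOsm/kg
Osmolar gap = measured − calculated = 309 − 306.3 = 2.7 mOsm/kg

2.7 mOsm/kg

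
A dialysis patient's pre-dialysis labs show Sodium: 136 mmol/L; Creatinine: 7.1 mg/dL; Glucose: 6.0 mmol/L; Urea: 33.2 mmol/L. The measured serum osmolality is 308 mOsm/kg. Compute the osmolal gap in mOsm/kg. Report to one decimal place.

-3.2 mOsm/kg

Calculated osmolality = 2·Na + glucose + urea
= 2·136 + 6 + 33.2
= 272 + 6 + 33.20
= 311.2 mOsm/kg ≈ 311.2 mOsm/kg
Osmolar gap = measured − calculated = 308 − 311.2 = -3.2 mOsm/kg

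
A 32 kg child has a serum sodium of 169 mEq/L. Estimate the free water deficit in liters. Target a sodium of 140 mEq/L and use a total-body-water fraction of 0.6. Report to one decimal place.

TBW = 0.6 · 32 = 19.2 L
Free water deficit = TBW · (Na/140 − 1)
= 19.2 · (169/140 − 1)
= 19.2 · 0.2071
= 3.98 L

4.0 L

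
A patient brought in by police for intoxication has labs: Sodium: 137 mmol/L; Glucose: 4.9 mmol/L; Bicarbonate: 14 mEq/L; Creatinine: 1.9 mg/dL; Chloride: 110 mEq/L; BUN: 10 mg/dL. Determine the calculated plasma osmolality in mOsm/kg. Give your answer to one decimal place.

282.5 mOsm/kg

Calculated osmolality = 2·Na + glucose + BUN/2.8
= 2·137 + 4.9 + 10/2.8
= 274 + 4.90 + 3.57
= 282.47 mOsm/kg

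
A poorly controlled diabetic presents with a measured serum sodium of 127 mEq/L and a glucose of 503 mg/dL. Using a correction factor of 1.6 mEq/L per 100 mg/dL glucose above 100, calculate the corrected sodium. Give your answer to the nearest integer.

Corrected Na = measured Na + 1.6 · (glucose − 100)/100
= 127 + 1.6 · (503 − 100)/100
= 127 + 6.4
= 133.4 mEq/L

133 mEq/L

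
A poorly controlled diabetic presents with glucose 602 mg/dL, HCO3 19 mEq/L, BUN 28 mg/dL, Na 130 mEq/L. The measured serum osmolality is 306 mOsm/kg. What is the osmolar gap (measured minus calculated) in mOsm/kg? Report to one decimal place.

Calculated osmolality = 2·Na + glucose/18 + BUN/2.8
= 2·130 + 602/18 + 28/2.8
= 260 + 33.44 + 10
= 303.44 mOsm/kg ≈ 303.4 mOsm/kg
Osmolar gap = measured − calculated = 306 − 303.4 = 2.6 mOsm/kg

2.6 mOsm/kg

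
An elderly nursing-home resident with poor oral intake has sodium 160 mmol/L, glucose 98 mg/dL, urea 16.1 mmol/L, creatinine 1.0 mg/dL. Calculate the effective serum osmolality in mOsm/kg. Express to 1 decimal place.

Effective osmolality excludes urea (freely permeant across cell membranes):
2·Na + glucose/18
= 2·160 + 98/18
= 320 + 5.44
= 325.44 mOsm/kg

325.4 mOsm/kg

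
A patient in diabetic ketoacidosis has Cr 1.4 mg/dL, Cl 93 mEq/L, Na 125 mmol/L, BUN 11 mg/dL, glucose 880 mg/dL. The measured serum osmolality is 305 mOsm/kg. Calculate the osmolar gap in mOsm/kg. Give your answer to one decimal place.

Calculated osmolality = 2·Na + glucose/18 + BUN/2.8
= 2·125 + 880/18 + 11/2.8
= 250 + 48.89 + 3.93
= 302.82 mOsm/kg ≈ 302.8 mOsm/kg
Osmolar gap = measured − calculated = 305 − 302.8 = 2.2 mOsm/kg

2.2 mOsm/kg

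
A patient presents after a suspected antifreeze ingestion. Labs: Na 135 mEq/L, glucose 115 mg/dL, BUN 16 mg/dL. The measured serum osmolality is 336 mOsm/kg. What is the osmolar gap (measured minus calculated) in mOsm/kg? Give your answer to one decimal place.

Calculated osmolality = 2·Na + glucose/18 + BUN/2.8
= 2·135 + 115/18 + 16/2.8
= 270 + 6.39 + 5.71
= 282.1 mOsm/kg ≈ 282.1 mOsm/kg
Osmolar gap = measured − calculated = 336 − 282.1 = 53.9 mOsm/kg

53.9 mOsm/kg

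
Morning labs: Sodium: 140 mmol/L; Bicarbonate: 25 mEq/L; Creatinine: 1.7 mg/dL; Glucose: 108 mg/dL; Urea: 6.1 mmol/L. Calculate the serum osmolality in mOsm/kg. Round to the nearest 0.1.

292.1 mOsm/kg

Calculated osmolality = 2·Na + glucose/18 + urea
= 2·140 + 108/18 + 6.1
= 280 + 6 + 6.10
= 292.1 mOsm/kg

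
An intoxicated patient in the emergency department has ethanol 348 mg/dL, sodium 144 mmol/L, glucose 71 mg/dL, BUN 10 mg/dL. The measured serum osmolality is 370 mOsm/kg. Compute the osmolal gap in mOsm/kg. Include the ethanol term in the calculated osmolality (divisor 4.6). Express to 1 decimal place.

-1.2 mOsm/kg

Calculated osmolality = 2·Na + glucose/18 + BUN/2.8 + ethanol/4.6
= 2·144 + 71/18 + 10/2.8 + 348/4.6
= 288 + 3.94 + 3.57 + 75.65
= 371.16 mOsm/kg ≈ 371.2 mOsm/kg
Osmolar gap = measured − calculated = 370 − 371.2 = -1.2 mOsm/kg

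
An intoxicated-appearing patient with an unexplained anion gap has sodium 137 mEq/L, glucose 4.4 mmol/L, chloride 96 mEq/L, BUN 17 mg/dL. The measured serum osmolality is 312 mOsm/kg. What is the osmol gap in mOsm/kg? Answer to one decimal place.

27.5 mOsm/kg

Calculated osmolality = 2·Na + glucose + BUN/2.8
= 2·137 + 4.4 + 17/2.8
= 274 + 4.40 + 6.07
= 284.47 mOsm/kg ≈ 284.5 mOsm/kg
Osmolar gap = measured − calculated = 312 − 284.5 = 27.5 mOsm/kg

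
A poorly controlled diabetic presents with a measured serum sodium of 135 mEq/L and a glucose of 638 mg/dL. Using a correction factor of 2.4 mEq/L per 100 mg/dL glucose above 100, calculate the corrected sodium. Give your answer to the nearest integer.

148 mEq/L

Corrected Na = measured Na + 2.4 · (glucose − 100)/100
= 135 + 2.4 · (638 − 100)/100
= 135 + 12.9
= 147.9 mEq/L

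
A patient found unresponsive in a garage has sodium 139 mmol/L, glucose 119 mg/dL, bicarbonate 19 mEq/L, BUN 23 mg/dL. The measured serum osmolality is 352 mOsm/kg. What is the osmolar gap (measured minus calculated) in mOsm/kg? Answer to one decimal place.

59.2 mOsm/kg

Calculated osmolality = 2·Na + glucose/18 + BUN/2.8
= 2·139 + 119/18 + 23/2.8
= 278 + 6.61 + 8.21
= 292.82 mOsm/kg ≈ 292.8 mOsm/kg
Osmolar gap = measured − calculated = 352 − 292.8 = 59.2 mOsm/kg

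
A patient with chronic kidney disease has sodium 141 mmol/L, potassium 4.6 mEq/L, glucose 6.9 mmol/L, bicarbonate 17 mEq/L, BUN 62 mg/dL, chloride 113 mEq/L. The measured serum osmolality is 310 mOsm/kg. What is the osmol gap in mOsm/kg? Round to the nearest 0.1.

-1.0 mOsm/kg

Calculated osmolality = 2·Na + glucose + BUN/2.8
= 2·141 + 6.9 + 62/2.8
= 282 + 6.90 + 22.14
= 311.04 mOsm/kg ≈ 311.0 mOsm/kg
Osmolar gap = measured − calculated = 310 − 311.0 = -1.0 mOsm/kg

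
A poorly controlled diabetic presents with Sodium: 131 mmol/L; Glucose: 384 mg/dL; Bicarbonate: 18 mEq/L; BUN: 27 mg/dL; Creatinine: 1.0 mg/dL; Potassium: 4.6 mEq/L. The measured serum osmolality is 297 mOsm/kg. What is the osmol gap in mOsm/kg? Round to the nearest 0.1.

4.0 mOsm/kg

Calculated osmolality = 2·Na + glucose/18 + BUN/2.8
= 2·131 + 384/18 + 27/2.8
= 262 + 21.33 + 9.64
= 292.97 mOsm/kg ≈ 293.0 mOsm/kg
Osmolar gap = measured − calculated = 297 − 293.0 = 4.0 mOsm/kg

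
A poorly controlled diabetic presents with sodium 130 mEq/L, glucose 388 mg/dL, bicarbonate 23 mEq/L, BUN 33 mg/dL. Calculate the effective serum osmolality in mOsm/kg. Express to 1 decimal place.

Effective osmolality excludes urea (freely permeant across cell membranes):
2·Na + glucose/18
= 2·130 + 388/18
= 260 + 21.56
= 281.56 mOsm/kg

281.6 mOsm/kg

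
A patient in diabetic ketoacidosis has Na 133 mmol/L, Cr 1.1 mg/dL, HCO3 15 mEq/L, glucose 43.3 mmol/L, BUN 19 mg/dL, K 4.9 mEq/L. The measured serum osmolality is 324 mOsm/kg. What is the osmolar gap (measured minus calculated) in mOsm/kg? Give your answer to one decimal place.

7.9 mOsm/kg

Calculated osmolality = 2·Na + glucose + BUN/2.8
= 2·133 + 43.3 + 19/2.8
= 266 + 43.30 + 6.79
= 316.09 mOsm/kg ≈ 316.1 mOsm/kg
Osmolar gap = measured − calculated = 324 − 316.1 = 7.9 mOsm/kg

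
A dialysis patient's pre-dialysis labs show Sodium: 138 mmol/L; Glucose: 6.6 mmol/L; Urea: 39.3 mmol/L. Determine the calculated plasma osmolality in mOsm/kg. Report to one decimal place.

321.9 mOsm/kg

Calculated osmolality = 2·Na + glucose + urea
= 2·138 + 6.6 + 39.3
= 276 + 6.60 + 39.30
= 321.9 mOsm/kg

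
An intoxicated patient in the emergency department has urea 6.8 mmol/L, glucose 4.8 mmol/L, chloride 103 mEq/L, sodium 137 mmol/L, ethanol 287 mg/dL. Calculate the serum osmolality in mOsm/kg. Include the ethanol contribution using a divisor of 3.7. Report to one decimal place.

363.2 mOsm/kg

Calculated osmolality = 2·Na + glucose + urea + ethanol/3.7
= 2·137 + 4.8 + 6.8 + 287/3.7
= 274 + 4.80 + 6.80 + 77.57
= 363.17 mOsm/kg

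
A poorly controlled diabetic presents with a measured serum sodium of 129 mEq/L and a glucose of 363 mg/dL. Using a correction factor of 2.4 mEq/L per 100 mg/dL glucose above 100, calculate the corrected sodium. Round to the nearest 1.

135 mEq/L

Corrected Na = measured Na + 2.4 · (glucose − 100)/100
= 129 + 2.4 · (363 − 100)/100
= 129 + 6.3
= 135.3 mEq/L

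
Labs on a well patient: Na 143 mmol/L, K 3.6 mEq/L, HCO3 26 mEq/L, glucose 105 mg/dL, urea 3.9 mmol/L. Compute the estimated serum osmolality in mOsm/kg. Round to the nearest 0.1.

295.7 mOsm/kg

Calculated osmolality = 2·Na + glucose/18 + urea
= 2·143 + 105/18 + 3.9
= 286 + 5.83 + 3.90
= 295.73 mOsm/kg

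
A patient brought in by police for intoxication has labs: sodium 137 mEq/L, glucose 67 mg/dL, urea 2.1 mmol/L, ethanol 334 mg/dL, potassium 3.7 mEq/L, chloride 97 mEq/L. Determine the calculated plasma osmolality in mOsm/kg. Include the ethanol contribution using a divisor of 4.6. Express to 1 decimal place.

352.4 mOsm/kg

Calculated osmolality = 2·Na + glucose/18 + urea + ethanol/4.6
= 2·137 + 67/18 + 2.1 + 334/4.6
= 274 + 3.72 + 2.10 + 72.61
= 352.43 mOsm/kg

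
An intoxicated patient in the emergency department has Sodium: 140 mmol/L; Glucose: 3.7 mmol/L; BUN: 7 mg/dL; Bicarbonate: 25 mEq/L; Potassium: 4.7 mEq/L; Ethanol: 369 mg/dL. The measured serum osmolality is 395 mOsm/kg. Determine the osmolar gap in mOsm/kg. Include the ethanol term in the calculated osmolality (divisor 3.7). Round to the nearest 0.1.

Calculated osmolality = 2·Na + glucose + BUN/2.8 + ethanol/3.7
= 2·140 + 3.7 + 7/2.8 + 369/3.7
= 280 + 3.70 + 2.50 + 99.73
= 385.93 mOsm/kg ≈ 385.9 mOsm/kg
Osmolar gap = measured − calculated = 395 − 385.9 = 9.1 mOsm/kg

9.1 mOsm/kg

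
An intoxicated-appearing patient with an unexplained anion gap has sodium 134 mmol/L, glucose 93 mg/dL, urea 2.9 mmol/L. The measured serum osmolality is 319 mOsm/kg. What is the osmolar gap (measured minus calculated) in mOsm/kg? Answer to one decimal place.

Calculated osmolality = 2·Na + glucose/18 + urea
= 2·134 + 93/18 + 2.9
= 268 + 5.17 + 2.90
= 276.07 mOsm/kg ≈ 276.1 mOsm/kg
Osmolar gap = measured − calculated = 319 − 276.1 = 42.9 mOsm/kg

42.9 mOsm/kg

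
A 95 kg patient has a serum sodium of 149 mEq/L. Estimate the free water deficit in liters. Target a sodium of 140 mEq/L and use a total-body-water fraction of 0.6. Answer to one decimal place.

3.7 L

TBW = 0.6 · 95 = 57 L
Free water deficit = TBW · (Na/140 − 1)
= 57 · (149/140 − 1)
= 57 · 0.0643
= 3.67 L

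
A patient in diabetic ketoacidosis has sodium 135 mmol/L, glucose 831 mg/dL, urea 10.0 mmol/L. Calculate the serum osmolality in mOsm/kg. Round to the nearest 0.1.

Calculated osmolality = 2·Na + glucose/18 + urea
= 2·135 + 831/18 + 10
= 270 + 46.17 + 10
= 326.17 mOsm/kg

326.2 mOsm/kg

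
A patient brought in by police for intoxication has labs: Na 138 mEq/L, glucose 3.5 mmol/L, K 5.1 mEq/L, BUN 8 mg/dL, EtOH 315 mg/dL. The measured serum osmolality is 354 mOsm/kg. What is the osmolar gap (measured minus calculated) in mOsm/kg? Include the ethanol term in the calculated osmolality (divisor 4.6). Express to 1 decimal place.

3.2 mOsm/kg

Calculated osmolality = 2·Na + glucose + BUN/2.8 + ethanol/4.6
= 2·138 + 3.5 + 8/2.8 + 315/4.6
= 276 + 3.50 + 2.86 + 68.48
= 350.84 mOsm/kg ≈ 350.8 mOsm/kg
Osmolar gap = measured − calculated = 354 − 350.8 = 3.2 mOsm/kg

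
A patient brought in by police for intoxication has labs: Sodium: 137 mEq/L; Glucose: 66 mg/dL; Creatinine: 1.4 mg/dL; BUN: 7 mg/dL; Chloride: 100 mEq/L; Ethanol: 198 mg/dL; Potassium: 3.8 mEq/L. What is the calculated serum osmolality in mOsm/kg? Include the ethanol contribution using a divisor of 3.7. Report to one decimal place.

Calculated osmolality = 2·Na + glucose/18 + BUN/2.8 + ethanol/3.7
= 2·137 + 66/18 + 7/2.8 + 198/3.7
= 274 + 3.67 + 2.50 + 53.51
= 333.68 mOsm/kg

333.7 mOsm/kg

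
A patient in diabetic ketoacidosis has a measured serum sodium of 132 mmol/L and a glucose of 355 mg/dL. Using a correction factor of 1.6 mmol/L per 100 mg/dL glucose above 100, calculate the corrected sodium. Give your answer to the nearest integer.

136 mmol/L

Corrected Na = measured Na + 1.6 · (glucose − 100)/100
= 132 + 1.6 · (355 − 100)/100
= 132 + 4.1
= 136.1 mmol/L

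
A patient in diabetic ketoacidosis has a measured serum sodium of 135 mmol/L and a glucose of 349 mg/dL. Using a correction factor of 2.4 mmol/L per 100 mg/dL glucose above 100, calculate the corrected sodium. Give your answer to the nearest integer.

Corrected Na = measured Na + 2.4 · (glucose − 100)/100
= 135 + 2.4 · (349 − 100)/100
= 135 + 6
= 141 mmol/L

141 mmol/L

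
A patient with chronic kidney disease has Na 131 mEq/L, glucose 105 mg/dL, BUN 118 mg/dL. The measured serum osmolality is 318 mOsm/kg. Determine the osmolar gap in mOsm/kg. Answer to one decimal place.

8.0 mOsm/kg

Calculated osmolality = 2·Na + glucose/18 + BUN/2.8
= 2·131 + 105/18 + 118/2.8
= 262 + 5.83 + 42.14
= 309.97 mOsm/kg ≈ 310.0 mOsm/kg
Osmolar gap = measured − calculated = 318 − 310.0 = 8.0 mOsm/kg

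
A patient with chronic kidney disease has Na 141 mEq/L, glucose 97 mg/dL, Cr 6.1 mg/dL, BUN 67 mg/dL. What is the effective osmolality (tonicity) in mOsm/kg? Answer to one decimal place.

287.4 mOsm/kg

Effective osmolality excludes urea (freely permeant across cell membranes):
2·Na + glucose/18
= 2·141 + 97/18
= 282 + 5.39
= 287.39 mOsm/kg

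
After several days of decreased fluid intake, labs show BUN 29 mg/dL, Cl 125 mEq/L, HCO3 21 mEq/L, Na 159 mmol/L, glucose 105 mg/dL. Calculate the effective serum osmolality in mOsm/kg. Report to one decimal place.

323.8 mOsm/kg

Effective osmolality excludes urea (freely permeant across cell membranes):
2·Na + glucose/18
= 2·159 + 105/18
= 318 + 5.83
= 323.83 mOsm/kg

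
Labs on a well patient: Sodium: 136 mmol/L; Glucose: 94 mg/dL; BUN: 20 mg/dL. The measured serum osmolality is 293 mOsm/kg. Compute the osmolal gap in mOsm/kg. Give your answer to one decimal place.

8.6 mOsm/kg

Calculated osmolality = 2·Na + glucose/18 + BUN/2.8
= 2·136 + 94/18 + 20/2.8
= 272 + 5.22 + 7.14
= 284.36 mOsm/kg ≈ 284.4 mOsm/kg
Osmolar gap = measured − calculated = 293 − 284.4 = 8.6 mOsm/kg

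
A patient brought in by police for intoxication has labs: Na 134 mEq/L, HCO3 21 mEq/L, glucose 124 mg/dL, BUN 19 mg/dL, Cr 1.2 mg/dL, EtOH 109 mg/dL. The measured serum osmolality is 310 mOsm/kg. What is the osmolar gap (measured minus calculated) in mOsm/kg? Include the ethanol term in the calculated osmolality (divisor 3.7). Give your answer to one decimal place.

-1.1 mOsm/kg

Calculated osmolality = 2·Na + glucose/18 + BUN/2.8 + ethanol/3.7
= 2·134 + 124/18 + 19/2.8 + 109/3.7
= 268 + 6.89 + 6.79 + 29.46
= 311.14 mOsm/kg ≈ 311.1 mOsm/kg
Osmolar gap = measured − calculated = 310 − 311.1 = -1.1 mOsm/kg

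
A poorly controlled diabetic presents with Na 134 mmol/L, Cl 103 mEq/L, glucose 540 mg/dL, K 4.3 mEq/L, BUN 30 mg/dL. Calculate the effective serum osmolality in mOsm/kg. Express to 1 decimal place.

298.0 mOsm/kg

Effective osmolality excludes urea (freely permeant across cell membranes):
2·Na + glucose/18
= 2·134 + 540/18
= 268 + 30
= 298 mOsm/kg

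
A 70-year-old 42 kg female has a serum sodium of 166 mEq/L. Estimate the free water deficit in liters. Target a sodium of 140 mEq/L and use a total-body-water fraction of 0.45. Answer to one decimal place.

3.5 L

TBW = 0.45 · 42 = 18.9 L
Free water deficit = TBW · (Na/140 − 1)
= 18.9 · (166/140 − 1)
= 18.9 · 0.1857
= 3.51 L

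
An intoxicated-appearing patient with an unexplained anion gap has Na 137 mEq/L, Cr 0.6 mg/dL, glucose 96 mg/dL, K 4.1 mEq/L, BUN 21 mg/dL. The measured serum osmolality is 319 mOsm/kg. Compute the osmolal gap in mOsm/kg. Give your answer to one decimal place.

32.2 mOsm/kg

Calculated osmolality = 2·Na + glucose/18 + BUN/2.8
= 2·137 + 96/18 + 21/2.8
= 274 + 5.33 + 7.50
= 286.83 mOsm/kg ≈ 286.8 mOsm/kg
Osmolar gap = measured − calculated = 319 − 286.8 = 32.2 mOsm/kg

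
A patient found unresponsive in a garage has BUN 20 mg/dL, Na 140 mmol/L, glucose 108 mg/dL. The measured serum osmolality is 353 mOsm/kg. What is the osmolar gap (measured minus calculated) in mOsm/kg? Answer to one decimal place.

59.9 mOsm/kg

Calculated osmolality = 2·Na + glucose/18 + BUN/2.8
= 2·140 + 108/18 + 20/2.8
= 280 + 6 + 7.14
= 293.14 mOsm/kg ≈ 293.1 mOsm/kg
Osmolar gap = measured − calculated = 353 − 293.1 = 59.9 mOsm/kg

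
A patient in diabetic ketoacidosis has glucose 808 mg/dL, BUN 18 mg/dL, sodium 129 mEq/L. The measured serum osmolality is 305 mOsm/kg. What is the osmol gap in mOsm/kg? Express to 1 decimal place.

Calculated osmolality = 2·Na + glucose/18 + BUN/2.8
= 2·129 + 808/18 + 18/2.8
= 258 + 44.89 + 6.43
= 309.32 mOsm/kg ≈ 309.3 mOsm/kg
Osmolar gap = measured − calculated = 305 − 309.3 = -4.3 mOsm/kg

-4.3 mOsm/kg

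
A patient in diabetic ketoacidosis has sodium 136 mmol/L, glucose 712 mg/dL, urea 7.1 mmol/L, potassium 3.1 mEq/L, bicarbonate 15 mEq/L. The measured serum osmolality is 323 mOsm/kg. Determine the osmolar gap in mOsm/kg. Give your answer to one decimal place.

4.3 mOsm/kg

Calculated osmolality = 2·Na + glucose/18 + urea
= 2·136 + 712/18 + 7.1
= 272 + 39.56 + 7.10
= 318.66 mOsm/kg ≈ 318.7 mOsm/kg
Osmolar gap = measured − calculated = 323 − 318.7 = 4.3 mOsm/kg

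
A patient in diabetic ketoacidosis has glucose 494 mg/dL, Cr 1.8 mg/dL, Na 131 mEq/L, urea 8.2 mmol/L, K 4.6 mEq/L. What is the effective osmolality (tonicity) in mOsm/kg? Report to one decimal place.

289.4 mOsm/kg

Effective osmolality excludes urea (freely permeant across cell membranes):
2·Na + glucose/18
= 2·131 + 494/18
= 262 + 27.44
= 289.44 mOsm/kg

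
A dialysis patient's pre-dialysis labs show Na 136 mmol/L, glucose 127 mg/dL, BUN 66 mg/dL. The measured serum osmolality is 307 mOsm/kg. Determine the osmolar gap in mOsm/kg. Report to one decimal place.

Calculated osmolality = 2·Na + glucose/18 + BUN/2.8
= 2·136 + 127/18 + 66/2.8
= 272 + 7.06 + 23.57
= 302.63 mOsm/kg ≈ 302.6 mOsm/kg
Osmolar gap = measured − calculated = 307 − 302.6 = 4.4 mOsm/kg

4.4 mOsm/kg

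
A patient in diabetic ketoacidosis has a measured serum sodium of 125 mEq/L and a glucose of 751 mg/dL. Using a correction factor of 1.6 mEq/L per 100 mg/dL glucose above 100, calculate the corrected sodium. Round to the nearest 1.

Corrected Na = measured Na + 1.6 · (glucose − 100)/100
= 125 + 1.6 · (751 − 100)/100
= 125 + 10.4
= 135.4 mEq/L

135 mEq/L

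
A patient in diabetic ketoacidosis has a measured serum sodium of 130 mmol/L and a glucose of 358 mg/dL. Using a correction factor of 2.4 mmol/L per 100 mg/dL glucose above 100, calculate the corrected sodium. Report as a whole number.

Corrected Na = measured Na + 2.4 · (glucose − 100)/100
= 130 + 2.4 · (358 − 100)/100
= 130 + 6.2
= 136.2 mmol/L

136 mmol/L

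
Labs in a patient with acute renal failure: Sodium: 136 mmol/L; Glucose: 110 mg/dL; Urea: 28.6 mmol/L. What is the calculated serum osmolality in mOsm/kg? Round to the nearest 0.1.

Calculated osmolality = 2·Na + glucose/18 + urea
= 2·136 + 110/18 + 28.6
= 272 + 6.11 + 28.60
= 306.71 mOsm/kg

306.7 mOsm/kg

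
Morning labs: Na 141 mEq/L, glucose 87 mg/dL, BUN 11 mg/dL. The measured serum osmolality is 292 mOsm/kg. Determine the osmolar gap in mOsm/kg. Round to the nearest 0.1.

Calculated osmolality = 2·Na + glucose/18 + BUN/2.8
= 2·141 + 87/18 + 11/2.8
= 282 + 4.83 + 3.93
= 290.76 mOsm/kg ≈ 290.8 mOsm/kg
Osmolar gap = measured − calculated = 292 − 290.8 = 1.2 mOsm/kg

1.2 mOsm/kg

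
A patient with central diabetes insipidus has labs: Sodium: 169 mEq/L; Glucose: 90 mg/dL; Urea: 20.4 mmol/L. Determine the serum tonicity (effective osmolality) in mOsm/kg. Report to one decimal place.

343.0 mOsm/kg

Effective osmolality excludes urea (freely permeant across cell membranes):
2·Na + glucose/18
= 2·169 + 90/18
= 338 + 5
= 343 mOsm/kg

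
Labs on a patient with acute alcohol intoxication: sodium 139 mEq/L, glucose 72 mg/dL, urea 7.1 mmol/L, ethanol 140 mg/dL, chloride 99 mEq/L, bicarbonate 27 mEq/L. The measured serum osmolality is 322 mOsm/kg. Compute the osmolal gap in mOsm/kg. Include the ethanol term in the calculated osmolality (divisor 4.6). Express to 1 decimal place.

2.5 mOsm/kg

Calculated osmolality = 2·Na + glucose/18 + urea + ethanol/4.6
= 2·139 + 72/18 + 7.1 + 140/4.6
= 278 + 4 + 7.10 + 30.43
= 319.53 mOsm/kg ≈ 319.5 mOsm/kg
Osmolar gap = measured − calculated = 322 − 319.5 = 2.5 mOsm/kg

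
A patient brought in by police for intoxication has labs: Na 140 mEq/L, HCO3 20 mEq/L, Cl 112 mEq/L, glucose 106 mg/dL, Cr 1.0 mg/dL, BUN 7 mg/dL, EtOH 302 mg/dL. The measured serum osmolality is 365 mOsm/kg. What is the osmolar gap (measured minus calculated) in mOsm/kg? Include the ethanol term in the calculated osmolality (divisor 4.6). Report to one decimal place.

Calculated osmolality = 2·Na + glucose/18 + BUN/2.8 + ethanol/4.6
= 2·140 + 106/18 + 7/2.8 + 302/4.6
= 280 + 5.89 + 2.50 + 65.65
= 354.04 mOsm/kg ≈ 354.0 mOsm/kg
Osmolar gap = measured − calculated = 365 − 354.0 = 11.0 mOsm/kg

11.0 mOsm/kg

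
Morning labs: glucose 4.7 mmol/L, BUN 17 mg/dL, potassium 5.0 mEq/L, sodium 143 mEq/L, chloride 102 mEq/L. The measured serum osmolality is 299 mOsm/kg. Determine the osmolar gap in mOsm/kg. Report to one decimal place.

2.2 mOsm/kg

Calculated osmolality = 2·Na + glucose + BUN/2.8
= 2·143 + 4.7 + 17/2.8
= 286 + 4.70 + 6.07
= 296.77 mOsm/kg ≈ 296.8 mOsm/kg
Osmolar gap = measured − calculated = 299 − 296.8 = 2.2 mOsm/kg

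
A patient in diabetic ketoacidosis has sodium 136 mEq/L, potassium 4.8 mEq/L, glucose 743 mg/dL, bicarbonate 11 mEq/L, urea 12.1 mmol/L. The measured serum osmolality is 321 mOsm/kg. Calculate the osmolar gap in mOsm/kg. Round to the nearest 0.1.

Calculated osmolality = 2·Na + glucose/18 + urea
= 2·136 + 743/18 + 12.1
= 272 + 41.28 + 12.10
= 325.38 mOsm/kg ≈ 325.4 mOsm/kg
Osmolar gap = measured − calculated = 321 − 325.4 = -4.4 mOsm/kg

-4.4 mOsm/kg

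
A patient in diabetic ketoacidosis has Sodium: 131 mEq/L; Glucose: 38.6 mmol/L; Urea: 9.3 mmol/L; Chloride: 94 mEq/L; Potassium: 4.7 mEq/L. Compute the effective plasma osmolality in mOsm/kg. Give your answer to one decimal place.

Effective osmolality excludes urea (freely permeant across cell membranes):
2·Na + glucose
= 2·131 + 38.6
= 262 + 38.6
= 300.6 mOsm/kg

300.6 mOsm/kg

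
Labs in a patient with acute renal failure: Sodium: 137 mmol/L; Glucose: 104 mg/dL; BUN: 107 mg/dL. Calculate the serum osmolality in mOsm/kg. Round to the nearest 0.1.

Calculated osmolality = 2·Na + glucose/18 + BUN/2.8
= 2·137 + 104/18 + 107/2.8
= 274 + 5.78 + 38.21
= 317.99 mOsm/kg

318.0 mOsm/kg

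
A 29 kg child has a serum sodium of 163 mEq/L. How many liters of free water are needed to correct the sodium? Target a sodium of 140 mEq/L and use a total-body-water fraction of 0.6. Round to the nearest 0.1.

TBW = 0.6 · 29 = 17.4 L
Free water deficit = TBW · (Na/140 − 1)
= 17.4 · (163/140 − 1)
= 17.4 · 0.1643
= 2.86 L

2.9 L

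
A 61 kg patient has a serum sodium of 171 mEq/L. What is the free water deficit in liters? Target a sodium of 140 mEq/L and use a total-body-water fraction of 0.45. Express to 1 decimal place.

6.1 L

TBW = 0.45 · 61 = 27.45 L
Free water deficit = TBW · (Na/140 − 1)
= 27.45 · (171/140 − 1)
= 27.45 · 0.2214
= 6.08 L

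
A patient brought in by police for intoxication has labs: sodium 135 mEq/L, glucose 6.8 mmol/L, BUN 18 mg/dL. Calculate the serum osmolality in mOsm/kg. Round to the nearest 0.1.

283.2 mOsm/kg

Calculated osmolality = 2·Na + glucose + BUN/2.8
= 2·135 + 6.8 + 18/2.8
= 270 + 6.80 + 6.43
= 283.23 mOsm/kg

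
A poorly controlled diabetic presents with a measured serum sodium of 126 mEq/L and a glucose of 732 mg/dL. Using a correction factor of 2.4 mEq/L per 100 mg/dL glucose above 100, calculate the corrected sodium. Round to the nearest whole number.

141 mEq/L

Corrected Na = measured Na + 2.4 · (glucose − 100)/100
= 126 + 2.4 · (732 − 100)/100
= 126 + 15.2
= 141.2 mEq/L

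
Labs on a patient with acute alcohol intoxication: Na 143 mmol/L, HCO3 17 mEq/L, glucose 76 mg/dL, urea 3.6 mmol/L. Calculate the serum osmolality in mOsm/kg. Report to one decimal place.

293.8 mOsm/kg

Calculated osmolality = 2·Na + glucose/18 + urea
= 2·143 + 76/18 + 3.6
= 286 + 4.22 + 3.60
= 293.82 mOsm/kg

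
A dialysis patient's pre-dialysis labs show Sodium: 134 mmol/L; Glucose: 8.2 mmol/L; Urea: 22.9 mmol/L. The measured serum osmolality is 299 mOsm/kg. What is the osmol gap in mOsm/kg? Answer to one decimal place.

Calculated osmolality = 2·Na + glucose + urea
= 2·134 + 8.2 + 22.9
= 268 + 8.20 + 22.90
= 299.1 mOsm/kg ≈ 299.1 mOsm/kg
Osmolar gap = measured − calculated = 299 − 299.1 = -0.1 mOsm/kg

-0.1 mOsm/kg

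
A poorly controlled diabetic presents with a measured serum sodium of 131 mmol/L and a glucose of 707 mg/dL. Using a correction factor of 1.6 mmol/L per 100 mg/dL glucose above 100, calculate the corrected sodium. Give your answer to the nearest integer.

Corrected Na = measured Na + 1.6 · (glucose − 100)/100
= 131 + 1.6 · (707 − 100)/100
= 131 + 9.7
= 140.7 mmol/L

141 mmol/L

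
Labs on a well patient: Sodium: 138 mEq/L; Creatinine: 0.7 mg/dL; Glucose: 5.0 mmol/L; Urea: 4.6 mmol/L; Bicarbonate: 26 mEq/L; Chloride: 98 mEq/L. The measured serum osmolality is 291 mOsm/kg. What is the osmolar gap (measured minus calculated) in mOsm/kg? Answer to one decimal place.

Calculated osmolality = 2·Na + glucose + urea
= 2·138 + 5 + 4.6
= 276 + 5 + 4.60
= 285.6 mOsm/kg ≈ 285.6 mOsm/kg
Osmolar gap = measured − calculated = 291 − 285.6 = 5.4 mOsm/kg

5.4 mOsm/kg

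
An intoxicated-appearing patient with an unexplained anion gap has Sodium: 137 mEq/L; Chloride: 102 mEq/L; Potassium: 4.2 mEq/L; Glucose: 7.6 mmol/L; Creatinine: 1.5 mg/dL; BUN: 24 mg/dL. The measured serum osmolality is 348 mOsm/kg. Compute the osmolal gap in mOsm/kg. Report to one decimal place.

Calculated osmolality = 2·Na + glucose + BUN/2.8
= 2·137 + 7.6 + 24/2.8
= 274 + 7.60 + 8.57
= 290.17 mOsm/kg ≈ 290.2 mOsm/kg
Osmolar gap = measured − calculated = 348 − 290.2 = 57.8 mOsm/kg

57.8 mOsm/kg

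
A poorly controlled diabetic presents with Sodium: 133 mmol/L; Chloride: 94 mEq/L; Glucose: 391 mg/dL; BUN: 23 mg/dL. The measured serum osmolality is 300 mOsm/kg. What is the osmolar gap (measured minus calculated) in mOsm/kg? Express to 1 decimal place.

4.1 mOsm/kg

Calculated osmolality = 2·Na + glucose/18 + BUN/2.8
= 2·133 + 391/18 + 23/2.8
= 266 + 21.72 + 8.21
= 295.93 mOsm/kg ≈ 295.9 mOsm/kg
Osmolar gap = measured − calculated = 300 − 295.9 = 4.1 mOsm/kg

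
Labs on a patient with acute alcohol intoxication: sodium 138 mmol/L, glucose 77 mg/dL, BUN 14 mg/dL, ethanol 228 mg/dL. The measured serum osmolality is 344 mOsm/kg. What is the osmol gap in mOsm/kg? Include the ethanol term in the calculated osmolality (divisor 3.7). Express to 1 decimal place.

Calculated osmolality = 2·Na + glucose/18 + BUN/2.8 + ethanol/3.7
= 2·138 + 77/18 + 14/2.8 + 228/3.7
= 276 + 4.28 + 5 + 61.62
= 346.9 mOsm/kg ≈ 346.9 mOsm/kg
Osmolar gap = measured − calculated = 344 − 346.9 = -2.9 mOsm/kg

-2.9 mOsm/kg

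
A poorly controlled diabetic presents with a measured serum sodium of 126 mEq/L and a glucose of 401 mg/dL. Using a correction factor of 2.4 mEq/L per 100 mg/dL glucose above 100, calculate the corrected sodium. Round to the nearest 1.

133 mEq/L

Corrected Na = measured Na + 2.4 · (glucose − 100)/100
= 126 + 2.4 · (401 − 100)/100
= 126 + 7.2
= 133.2 mEq/L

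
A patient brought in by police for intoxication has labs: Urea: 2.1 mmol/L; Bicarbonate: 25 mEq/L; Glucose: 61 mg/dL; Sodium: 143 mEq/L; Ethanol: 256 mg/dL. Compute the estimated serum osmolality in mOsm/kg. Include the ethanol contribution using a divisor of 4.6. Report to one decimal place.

Calculated osmolality = 2·Na + glucose/18 + urea + ethanol/4.6
= 2·143 + 61/18 + 2.1 + 256/4.6
= 286 + 3.39 + 2.10 + 55.65
= 347.14 mOsm/kg

347.1 mOsm/kg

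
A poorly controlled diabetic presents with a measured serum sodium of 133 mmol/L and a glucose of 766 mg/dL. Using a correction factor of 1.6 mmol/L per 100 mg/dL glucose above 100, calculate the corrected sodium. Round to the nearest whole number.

144 mmol/L

Corrected Na = measured Na + 1.6 · (glucose − 100)/100
= 133 + 1.6 · (766 − 100)/100
= 133 + 10.7
= 143.7 mmol/L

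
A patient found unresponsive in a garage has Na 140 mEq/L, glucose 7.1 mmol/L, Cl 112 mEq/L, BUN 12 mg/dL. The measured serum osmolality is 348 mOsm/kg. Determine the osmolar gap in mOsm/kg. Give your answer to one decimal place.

56.6 mOsm/kg

Calculated osmolality = 2·Na + glucose + BUN/2.8
= 2·140 + 7.1 + 12/2.8
= 280 + 7.10 + 4.29
= 291.39 mOsm/kg ≈ 291.4 mOsm/kg
Osmolar gap = measured − calculated = 348 − 291.4 = 56.6 mOsm/kg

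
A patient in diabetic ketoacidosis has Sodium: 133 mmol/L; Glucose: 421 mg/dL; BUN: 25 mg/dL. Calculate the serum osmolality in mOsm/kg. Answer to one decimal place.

298.3 mOsm/kg

Calculated osmolality = 2·Na + glucose/18 + BUN/2.8
= 2·133 + 421/18 + 25/2.8
= 266 + 23.39 + 8.93
= 298.32 mOsm/kg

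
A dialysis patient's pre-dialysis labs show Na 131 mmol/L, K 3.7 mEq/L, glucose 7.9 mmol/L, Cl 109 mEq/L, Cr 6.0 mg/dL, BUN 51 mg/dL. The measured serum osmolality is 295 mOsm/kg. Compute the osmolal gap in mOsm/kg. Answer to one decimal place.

Calculated osmolality = 2·Na + glucose + BUN/2.8
= 2·131 + 7.9 + 51/2.8
= 262 + 7.90 + 18.21
= 288.11 mOsm/kg ≈ 288.1 mOsm/kg
Osmolar gap = measured − calculated = 295 − 288.1 = 6.9 mOsm/kg

6.9 mOsm/kg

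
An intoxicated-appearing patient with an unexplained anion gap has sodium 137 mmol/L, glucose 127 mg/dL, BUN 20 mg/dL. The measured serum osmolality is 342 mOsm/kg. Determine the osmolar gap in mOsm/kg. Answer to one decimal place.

53.8 mOsm/kg

Calculated osmolality = 2·Na + glucose/18 + BUN/2.8
= 2·137 + 127/18 + 20/2.8
= 274 + 7.06 + 7.14
= 288.2 mOsm/kg ≈ 288.2 mOsm/kg
Osmolar gap = measured − calculated = 342 − 288.2 = 53.8 mOsm/kg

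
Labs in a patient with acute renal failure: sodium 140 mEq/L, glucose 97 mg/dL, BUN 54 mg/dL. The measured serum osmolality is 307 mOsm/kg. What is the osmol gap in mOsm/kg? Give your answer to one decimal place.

2.3 mOsm/kg

Calculated osmolality = 2·Na + glucose/18 + BUN/2.8
= 2·140 + 97/18 + 54/2.8
= 280 + 5.39 + 19.29
= 304.68 mOsm/kg ≈ 304.7 mOsm/kg
Osmolar gap = measured − calculated = 307 − 304.7 = 2.3 mOsm/kg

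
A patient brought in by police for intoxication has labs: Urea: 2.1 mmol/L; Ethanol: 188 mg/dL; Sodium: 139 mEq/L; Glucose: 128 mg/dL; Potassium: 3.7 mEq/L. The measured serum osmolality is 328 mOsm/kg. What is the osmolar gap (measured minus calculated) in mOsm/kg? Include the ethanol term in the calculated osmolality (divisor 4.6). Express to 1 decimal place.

Calculated osmolality = 2·Na + glucose/18 + urea + ethanol/4.6
= 2·139 + 128/18 + 2.1 + 188/4.6
= 278 + 7.11 + 2.10 + 40.87
= 328.08 mOsm/kg ≈ 328.1 mOsm/kg
Osmolar gap = measured − calculated = 328 − 328.1 = -0.1 mOsm/kg

-0.1 mOsm/kg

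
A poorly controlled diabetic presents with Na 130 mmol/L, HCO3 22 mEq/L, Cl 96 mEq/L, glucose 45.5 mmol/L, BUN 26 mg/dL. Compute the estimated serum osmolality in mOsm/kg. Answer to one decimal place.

314.8 mOsm/kg

Calculated osmolality = 2·Na + glucose + BUN/2.8
= 2·130 + 45.5 + 26/2.8
= 260 + 45.50 + 9.29
= 314.79 mOsm/kg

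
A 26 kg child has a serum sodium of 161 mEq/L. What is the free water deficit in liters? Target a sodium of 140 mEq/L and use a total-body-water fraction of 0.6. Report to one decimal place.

2.3 L

TBW = 0.6 · 26 = 15.6 L
Free water deficit = TBW · (Na/140 − 1)
= 15.6 · (161/140 − 1)
= 15.6 · 0.15
= 2.34 L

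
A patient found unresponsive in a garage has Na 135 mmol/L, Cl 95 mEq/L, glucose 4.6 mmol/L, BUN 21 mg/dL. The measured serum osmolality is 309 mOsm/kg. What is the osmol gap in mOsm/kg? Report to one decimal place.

Calculated osmolality = 2·Na + glucose + BUN/2.8
= 2·135 + 4.6 + 21/2.8
= 270 + 4.60 + 7.50
= 282.1 mOsm/kg ≈ 282.1 mOsm/kg
Osmolar gap = measured − calculated = 309 − 282.1 = 26.9 mOsm/kg

26.9 mOsm/kg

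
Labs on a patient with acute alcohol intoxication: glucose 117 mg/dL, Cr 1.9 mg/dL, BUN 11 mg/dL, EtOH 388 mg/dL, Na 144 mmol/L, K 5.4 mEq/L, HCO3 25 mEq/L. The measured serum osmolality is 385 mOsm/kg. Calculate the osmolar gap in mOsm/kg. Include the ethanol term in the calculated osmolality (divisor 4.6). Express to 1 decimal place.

2.2 mOsm/kg

Calculated osmolality = 2·Na + glucose/18 + BUN/2.8 + ethanol/4.6
= 2·144 + 117/18 + 11/2.8 + 388/4.6
= 288 + 6.50 + 3.93 + 84.35
= 382.78 mOsm/kg ≈ 382.8 mOsm/kg
Osmolar gap = measured − calculated = 385 − 382.8 = 2.2 mOsm/kg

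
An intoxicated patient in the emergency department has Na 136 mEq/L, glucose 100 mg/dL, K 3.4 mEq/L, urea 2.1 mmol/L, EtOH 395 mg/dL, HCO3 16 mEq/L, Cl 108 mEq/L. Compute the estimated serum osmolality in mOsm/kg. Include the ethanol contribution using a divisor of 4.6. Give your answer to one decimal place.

365.5 mOsm/kg

Calculated osmolality = 2·Na + glucose/18 + urea + ethanol/4.6
= 2·136 + 100/18 + 2.1 + 395/4.6
= 272 + 5.56 + 2.10 + 85.87
= 365.53 mOsm/kg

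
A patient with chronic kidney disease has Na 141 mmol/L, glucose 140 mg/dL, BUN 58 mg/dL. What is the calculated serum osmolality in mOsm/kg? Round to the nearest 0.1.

Calculated osmolality = 2·Na + glucose/18 + BUN/2.8
= 2·141 + 140/18 + 58/2.8
= 282 + 7.78 + 20.71
= 310.49 mOsm/kg

310.5 mOsm/kg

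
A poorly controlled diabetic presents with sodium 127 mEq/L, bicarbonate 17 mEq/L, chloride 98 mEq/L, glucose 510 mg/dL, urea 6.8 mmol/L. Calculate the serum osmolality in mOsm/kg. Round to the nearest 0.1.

Calculated osmolality = 2·Na + glucose/18 + urea
= 2·127 + 510/18 + 6.8
= 254 + 28.33 + 6.80
= 289.13 mOsm/kg

289.1 mOsm/kg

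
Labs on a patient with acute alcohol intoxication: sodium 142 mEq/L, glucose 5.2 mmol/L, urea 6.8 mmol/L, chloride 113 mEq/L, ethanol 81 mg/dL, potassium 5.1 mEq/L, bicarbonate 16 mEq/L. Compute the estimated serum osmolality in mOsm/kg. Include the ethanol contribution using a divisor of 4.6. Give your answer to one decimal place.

Calculated osmolality = 2·Na + glucose + urea + ethanol/4.6
= 2·142 + 5.2 + 6.8 + 81/4.6
= 284 + 5.20 + 6.80 + 17.61
= 313.61 mOsm/kg

313.6 mOsm/kg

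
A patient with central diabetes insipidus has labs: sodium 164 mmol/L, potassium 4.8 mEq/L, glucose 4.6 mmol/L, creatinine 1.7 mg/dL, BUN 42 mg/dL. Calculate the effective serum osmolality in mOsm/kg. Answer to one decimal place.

332.6 mOsm/kg

Effective osmolality excludes urea (freely permeant across cell membranes):
2·Na + glucose
= 2·164 + 4.6
= 328 + 4.6
= 332.6 mOsm/kg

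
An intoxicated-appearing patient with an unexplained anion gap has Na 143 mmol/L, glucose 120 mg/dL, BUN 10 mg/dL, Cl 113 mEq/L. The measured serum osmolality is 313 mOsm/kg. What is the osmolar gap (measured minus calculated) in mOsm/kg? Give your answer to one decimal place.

16.8 mOsm/kg

Calculated osmolality = 2·Na + glucose/18 + BUN/2.8
= 2·143 + 120/18 + 10/2.8
= 286 + 6.67 + 3.57
= 296.24 mOsm/kg ≈ 296.2 mOsm/kg
Osmolar gap = measured − calculated = 313 − 296.2 = 16.8 mOsm/kg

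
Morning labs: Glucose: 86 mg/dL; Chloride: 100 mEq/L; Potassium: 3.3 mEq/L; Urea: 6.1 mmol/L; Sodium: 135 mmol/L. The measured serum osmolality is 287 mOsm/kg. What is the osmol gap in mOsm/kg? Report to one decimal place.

6.1 mOsm/kg

Calculated osmolality = 2·Na + glucose/18 + urea
= 2·135 + 86/18 + 6.1
= 270 + 4.78 + 6.10
= 280.88 mOsm/kg ≈ 280.9 mOsm/kg
Osmolar gap = measured − calculated = 287 − 280.9 = 6.1 mOsm/kg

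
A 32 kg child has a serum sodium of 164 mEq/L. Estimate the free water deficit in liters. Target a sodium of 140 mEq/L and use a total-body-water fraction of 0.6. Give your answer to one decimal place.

TBW = 0.6 · 32 = 19.2 L
Free water deficit = TBW · (Na/140 − 1)
= 19.2 · (164/140 − 1)
= 19.2 · 0.1714
= 3.29 L

3.3 L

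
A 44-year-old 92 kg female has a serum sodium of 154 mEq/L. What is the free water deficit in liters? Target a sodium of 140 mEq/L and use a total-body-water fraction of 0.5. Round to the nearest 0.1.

4.6 L

TBW = 0.5 · 92 = 46 L
Free water deficit = TBW · (Na/140 − 1)
= 46 · (154/140 − 1)
= 46 · 0.1
= 4.6 L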